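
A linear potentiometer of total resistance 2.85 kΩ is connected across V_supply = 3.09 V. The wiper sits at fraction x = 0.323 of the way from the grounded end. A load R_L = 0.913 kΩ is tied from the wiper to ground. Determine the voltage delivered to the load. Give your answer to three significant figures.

V_out ≈ 0.593 V

Lower segment x·R_p = 0.9206 kΩ; upper segment (1−x)·R_p = 1.929 kΩ.
(x·R_p) ‖ R_L = 0.4584 kΩ.
Loaded-divider output: V_out = 3.09 × 0.1920 = 0.5932 V.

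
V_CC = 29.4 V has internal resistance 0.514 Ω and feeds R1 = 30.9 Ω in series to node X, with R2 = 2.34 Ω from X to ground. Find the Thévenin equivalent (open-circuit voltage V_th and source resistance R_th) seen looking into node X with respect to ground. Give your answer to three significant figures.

V_th ≈ 2.04 V, R_th ≈ 2.18 Ω

R1' = 0.514 + 30.9 = 31.41 Ω (source resistance + R1).
Open-circuit (no load on X): V_th = V_CC · R2/(R1' + R2) = 29.4 × 2.34/(31.41 + 2.34) = 2.038 V.
With V_CC suppressed (replaced by a short), R_th = R1' ‖ R2 = (31.41 × 2.34)/(31.41 + 2.34) = 2.178 Ω.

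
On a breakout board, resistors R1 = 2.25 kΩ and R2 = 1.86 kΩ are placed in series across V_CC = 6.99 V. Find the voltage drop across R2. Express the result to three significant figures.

V ≈ 3.16 V

ΣR = 2.25 + 1.86 = 4.110 kΩ.
By the voltage-divider rule, V = 6.99 × 1.860/4.110 = 3.163 V.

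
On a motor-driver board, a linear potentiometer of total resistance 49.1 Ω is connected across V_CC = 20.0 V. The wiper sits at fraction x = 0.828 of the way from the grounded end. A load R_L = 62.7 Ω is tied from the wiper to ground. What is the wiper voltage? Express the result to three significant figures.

V_out ≈ 14.9 V

The pot divides into 8.445 Ω above the wiper and 40.65 Ω below.
Lower segment in parallel with the load: 40.65 ‖ 62.7 = 24.66 Ω.
Loaded-divider output: V_out = 20.0 × 0.7449 = 14.90 V.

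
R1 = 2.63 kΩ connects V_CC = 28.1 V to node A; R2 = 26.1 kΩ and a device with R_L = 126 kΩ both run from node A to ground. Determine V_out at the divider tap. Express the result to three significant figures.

V_out ≈ 25.1 V

First combine the lower leg with the load: R2 ‖ R_L = 21.62 kΩ.
Now apply the divider: V_out = 28.1 × 0.8916 = 25.05 V.
(Unloaded it would be 25.5 V; the load pulls it down.)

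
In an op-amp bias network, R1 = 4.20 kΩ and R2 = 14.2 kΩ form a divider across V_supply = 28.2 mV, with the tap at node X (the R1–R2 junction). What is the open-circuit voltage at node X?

With X open, the divider is unloaded: V_th = 28.2 × 14.2/18.40 = 21.76 mV.

V_th ≈ 21.8 mV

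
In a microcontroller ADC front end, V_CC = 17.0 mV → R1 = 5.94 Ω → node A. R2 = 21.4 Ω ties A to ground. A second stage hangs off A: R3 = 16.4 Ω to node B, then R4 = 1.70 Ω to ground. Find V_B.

Looking into the second stage from A: R3 + R4 = 18.10 Ω appears in parallel with R2.
R2 ‖ (R3+R4) = 9.806 Ω.
V_A = 17.0 × 9.806/(5.94 + 9.806) = 10.59 mV.
V_B = V_A × 0.09392 = 0.9944 mV.

V_B ≈ 0.994 mV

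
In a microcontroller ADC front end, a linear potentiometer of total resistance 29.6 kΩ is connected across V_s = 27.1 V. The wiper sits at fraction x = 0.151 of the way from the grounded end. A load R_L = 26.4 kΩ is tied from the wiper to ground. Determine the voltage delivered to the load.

V_out ≈ 3.58 V

Lower segment x·R_p = 4.470 kΩ; upper segment (1−x)·R_p = 25.13 kΩ.
(x·R_p) ‖ R_L = 3.822 kΩ.
Loaded-divider output: V_out = 27.1 × 0.1320 = 3.578 V.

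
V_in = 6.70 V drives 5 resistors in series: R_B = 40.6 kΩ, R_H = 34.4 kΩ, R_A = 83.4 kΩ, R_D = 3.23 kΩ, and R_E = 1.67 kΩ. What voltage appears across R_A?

V ≈ 3.42 V

Series total: ΣR = 40.6 + 34.4 + 83.4 + 3.23 + 1.67 = 163.3 kΩ.
By the voltage-divider rule, V = 6.70 × 83.40/163.3 = 3.422 V.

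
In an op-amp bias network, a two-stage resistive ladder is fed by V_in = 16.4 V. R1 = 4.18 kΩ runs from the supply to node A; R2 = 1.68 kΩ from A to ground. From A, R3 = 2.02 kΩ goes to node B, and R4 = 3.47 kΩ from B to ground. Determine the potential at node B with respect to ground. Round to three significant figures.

V_B ≈ 2.44 V

The second stage (R3 + R4 = 5.490 kΩ) loads node A in parallel with R2.
R2 ‖ (R3+R4) = 1.286 kΩ.
So V_A = 16.4 × 0.2353 = 3.859 V.
V_B = V_A × 0.6321 = 2.439 V.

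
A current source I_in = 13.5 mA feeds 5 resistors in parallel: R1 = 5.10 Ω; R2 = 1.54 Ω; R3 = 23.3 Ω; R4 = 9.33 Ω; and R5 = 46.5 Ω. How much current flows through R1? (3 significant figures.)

Total conductance ΣG = 1/5.10 + 1/1.54 + 1/23.3 + 1/9.33 + 1/46.5 = 1.017 (units of 1/Ω).
R1 takes the fraction G_k/ΣG = 0.1961/1.017 = 0.1928, so I = 13.5 × 0.1928 = 2.603 mA.

I ≈ 2.60 mA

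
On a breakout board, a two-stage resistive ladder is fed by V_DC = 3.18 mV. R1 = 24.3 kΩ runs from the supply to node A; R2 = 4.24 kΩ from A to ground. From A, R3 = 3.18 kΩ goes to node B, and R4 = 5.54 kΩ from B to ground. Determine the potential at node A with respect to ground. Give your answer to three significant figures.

The second stage (R3 + R4 = 8.720 kΩ) loads node A in parallel with R2.
R2 ‖ (R3+R4) = 2.853 kΩ.
So V_A = 3.18 × 0.1051 = 0.3341 mV.

V_A ≈ 0.334 mV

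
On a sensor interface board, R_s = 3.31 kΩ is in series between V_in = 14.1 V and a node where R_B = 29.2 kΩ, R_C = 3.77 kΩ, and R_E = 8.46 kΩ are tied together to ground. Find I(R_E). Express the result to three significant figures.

I ≈ 0.700 mA

Combine the parallel branches: R_p = (1/29.2 + 1/3.77 + 1/8.46)⁻¹ = 2.394 kΩ.
V_A = 14.1 × 2.394/5.704 = 5.918 V.
Branch current I = V_A/R_E = 5.918/8.46 = 0.6995 mA.
(Equivalently: I_total = 2.472 mA, then current-divider fraction G_k/ΣG = 0.2830.)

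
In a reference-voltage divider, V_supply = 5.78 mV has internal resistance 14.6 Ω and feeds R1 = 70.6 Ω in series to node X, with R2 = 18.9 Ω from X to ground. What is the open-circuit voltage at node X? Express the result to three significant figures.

R1' = 14.6 + 70.6 = 85.20 Ω (source resistance + R1).
Open-circuit (no load on X): V_th = V_supply · R2/(R1' + R2) = 5.78 × 18.9/(85.20 + 18.9) = 1.049 mV.

V_th ≈ 1.05 mV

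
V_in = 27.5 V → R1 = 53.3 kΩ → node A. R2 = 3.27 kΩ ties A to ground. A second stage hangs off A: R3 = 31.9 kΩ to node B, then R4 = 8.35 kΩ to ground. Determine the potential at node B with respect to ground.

V_B ≈ 0.306 V

The second stage (R3 + R4 = 40.25 kΩ) loads node A in parallel with R2.
R2 ‖ (R3+R4) = 3.024 kΩ.
First divider: V_A = V_in · 3.024/(53.3 + 3.024) = 1.477 V.
V_B = V_A × 0.2075 = 0.3063 V.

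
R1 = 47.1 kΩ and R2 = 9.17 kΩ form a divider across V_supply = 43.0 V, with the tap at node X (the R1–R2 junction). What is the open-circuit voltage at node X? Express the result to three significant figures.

V_th ≈ 7.01 V

Open-circuit (no load on X): V_th = V_supply · R2/(R1 + R2) = 43.0 × 9.17/(47.10 + 9.17) = 7.007 V.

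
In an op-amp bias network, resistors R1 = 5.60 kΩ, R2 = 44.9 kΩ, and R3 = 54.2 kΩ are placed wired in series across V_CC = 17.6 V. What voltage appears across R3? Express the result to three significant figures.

ΣR = 5.60 + 44.9 + 54.2 = 104.7 kΩ.
By the voltage-divider rule, V = 17.6 × 54.20/104.7 = 9.111 V.

V ≈ 9.11 V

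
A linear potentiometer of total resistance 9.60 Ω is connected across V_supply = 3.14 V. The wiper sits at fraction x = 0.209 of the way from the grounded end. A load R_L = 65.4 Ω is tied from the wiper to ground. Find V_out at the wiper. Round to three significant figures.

Lower segment x·R_p = 2.006 Ω; upper segment (1−x)·R_p = 7.594 Ω.
(x·R_p) ‖ R_L = 1.947 Ω.
Then V_out = V_supply · 1.947/(7.594 + 1.947) = 0.6407 V.

V_out ≈ 0.641 V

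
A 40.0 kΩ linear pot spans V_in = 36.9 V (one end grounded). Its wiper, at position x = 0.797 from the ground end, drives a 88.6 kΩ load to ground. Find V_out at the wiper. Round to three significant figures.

The pot divides into 8.120 kΩ above the wiper and 31.88 kΩ below.
Lower segment in parallel with the load: 31.88 ‖ 88.6 = 23.44 kΩ.
Then V_out = V_in · 23.44/(8.120 + 23.44) = 27.41 V.

V_out ≈ 27.4 V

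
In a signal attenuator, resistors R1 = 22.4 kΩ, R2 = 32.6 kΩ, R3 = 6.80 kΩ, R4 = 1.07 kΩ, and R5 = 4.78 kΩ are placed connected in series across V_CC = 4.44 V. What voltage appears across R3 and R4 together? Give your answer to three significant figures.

Series total: ΣR = 22.4 + 32.6 + 6.80 + 1.07 + 4.78 = 67.65 kΩ.
R_{R3..R4} = 6.80 + 1.07 = 7.870 kΩ.
V = V_CC · R/ΣR = 4.44 × 0.1163 = 0.5165 V.

V ≈ 0.517 V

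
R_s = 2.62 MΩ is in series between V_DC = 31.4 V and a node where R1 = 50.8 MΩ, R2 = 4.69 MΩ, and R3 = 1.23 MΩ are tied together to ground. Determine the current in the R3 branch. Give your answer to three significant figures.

I ≈ 6.83 µA

Combine the parallel branches: R_p = (1/50.8 + 1/4.69 + 1/1.23)⁻¹ = 0.9561 MΩ.
V_A = 31.4 × 0.9561/3.576 = 8.395 V.
I(R3) = V_A / R3 = 8.395/1.23 = 6.825 µA.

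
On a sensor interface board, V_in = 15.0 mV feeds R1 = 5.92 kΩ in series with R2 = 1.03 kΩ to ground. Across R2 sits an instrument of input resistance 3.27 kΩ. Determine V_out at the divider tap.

V_out ≈ 1.75 mV

R2 ‖ R_L = (1.03 × 3.27)/(1.03 + 3.27) = 0.7833 kΩ.
Voltage divider with the loaded lower leg: V_out = 15.0 × 0.7833/(5.92 + 0.7833) = 15.0 × 0.1169 = 1.753 mV.
(Unloaded it would be 2.22 mV; the load pulls it down.)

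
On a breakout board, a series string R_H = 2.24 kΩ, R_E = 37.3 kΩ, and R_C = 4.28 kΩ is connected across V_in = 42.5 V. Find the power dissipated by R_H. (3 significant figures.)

P ≈ 2.11 mW

Series current I = V_in/ΣR = 42.5/43.82 = 0.9699 mA.
P = I²R = 0.9407 × 2.24 = 2.107 mW.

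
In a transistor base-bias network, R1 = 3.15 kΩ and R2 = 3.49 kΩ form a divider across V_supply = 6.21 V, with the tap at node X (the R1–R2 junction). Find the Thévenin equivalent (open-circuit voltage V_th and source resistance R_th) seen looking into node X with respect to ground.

With X open, the divider is unloaded: V_th = 6.21 × 3.49/6.640 = 3.264 V.
With V_supply suppressed (replaced by a short), R_th = R1 ‖ R2 = (3.150 × 3.49)/(3.150 + 3.49) = 1.656 kΩ.

V_th ≈ 3.26 V, R_th ≈ 1.66 kΩ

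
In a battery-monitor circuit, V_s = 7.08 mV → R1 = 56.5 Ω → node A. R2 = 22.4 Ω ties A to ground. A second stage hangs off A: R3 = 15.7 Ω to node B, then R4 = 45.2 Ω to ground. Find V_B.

The second stage (R3 + R4 = 60.90 Ω) loads node A in parallel with R2.
R2 ‖ (R3+R4) = 16.38 Ω.
So V_A = 7.08 × 0.2247 = 1.591 mV.
V_B = V_A × 0.7422 = 1.181 mV.

V_B ≈ 1.18 mV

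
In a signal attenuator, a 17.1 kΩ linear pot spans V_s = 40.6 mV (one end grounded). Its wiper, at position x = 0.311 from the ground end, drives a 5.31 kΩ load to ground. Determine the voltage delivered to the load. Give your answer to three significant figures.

The pot divides into 11.78 kΩ above the wiper and 5.318 kΩ below.
Lower segment in parallel with the load: 5.318 ‖ 5.31 = 2.657 kΩ.
V_out = 40.6 × 2.657/(11.78 + 2.657) = 7.471 mV.
(Unloaded: V_out = x·V_s = 12.6 mV.)

V_out ≈ 7.47 mV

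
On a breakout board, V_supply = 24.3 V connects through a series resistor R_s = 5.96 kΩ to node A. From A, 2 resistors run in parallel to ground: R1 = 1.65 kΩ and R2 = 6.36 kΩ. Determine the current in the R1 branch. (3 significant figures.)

I ≈ 2.65 mA

Equivalent of the parallel group: R_p = 1.310 kΩ.
V_A = 24.3 × 1.310/7.270 = 4.379 V.
I(R1) = V_A / R1 = 4.379/1.65 = 2.654 mA.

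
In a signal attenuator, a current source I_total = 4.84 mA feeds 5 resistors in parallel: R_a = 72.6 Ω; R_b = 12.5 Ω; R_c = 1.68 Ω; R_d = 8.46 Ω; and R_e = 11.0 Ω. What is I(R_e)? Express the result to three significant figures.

I ≈ 0.490 mA

Conductances: ΣG = 1/72.6 + 1/12.5 + 1/1.68 + 1/8.46 + 1/11.0 = 0.8981 (1/Ω).
R_e takes the fraction G_k/ΣG = 0.09091/0.8981 = 0.1012, so I = 4.84 × 0.1012 = 0.4899 mA.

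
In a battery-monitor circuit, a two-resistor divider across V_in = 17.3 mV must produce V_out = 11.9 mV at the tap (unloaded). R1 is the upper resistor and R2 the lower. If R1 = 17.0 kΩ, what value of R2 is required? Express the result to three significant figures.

R2 ≈ 37.5 kΩ

Required fraction k = V_out/V_in = 0.6879.
Rearranging, R2 = R1·k/(1−k) = 17.0 × 2.204 = 37.46 kΩ.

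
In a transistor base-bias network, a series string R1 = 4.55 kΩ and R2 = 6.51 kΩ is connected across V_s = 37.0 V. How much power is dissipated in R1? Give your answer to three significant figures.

P ≈ 50.9 mW

Series current I = V_s/ΣR = 37.0/11.06 = 3.345 mA.
V(R1) = I·R = 15.22 V; P = V·I = 15.22 × 3.345 = 50.92 mW.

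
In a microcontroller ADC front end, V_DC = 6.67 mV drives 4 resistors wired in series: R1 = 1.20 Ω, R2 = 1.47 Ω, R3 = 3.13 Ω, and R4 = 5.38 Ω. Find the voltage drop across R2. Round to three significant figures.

Series total: ΣR = 1.20 + 1.47 + 3.13 + 5.38 = 11.18 Ω.
Voltage divider: V = V_DC · (1.470 / 11.18) = 6.67 × 0.1315 = 0.8770 mV.

V ≈ 0.877 mV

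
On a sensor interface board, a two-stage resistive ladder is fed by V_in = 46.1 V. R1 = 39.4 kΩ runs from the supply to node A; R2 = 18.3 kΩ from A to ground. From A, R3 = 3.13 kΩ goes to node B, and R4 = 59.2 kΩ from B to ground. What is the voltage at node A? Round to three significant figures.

V_A ≈ 12.2 V

Looking into the second stage from A: R3 + R4 = 62.33 kΩ appears in parallel with R2.
R2 ‖ (R3+R4) = 14.15 kΩ.
First divider: V_A = V_in · 14.15/(39.4 + 14.15) = 12.18 V.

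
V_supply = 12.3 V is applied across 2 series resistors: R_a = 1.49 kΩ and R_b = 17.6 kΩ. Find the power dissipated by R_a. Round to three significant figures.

P ≈ 0.619 mW

Series current I = V_supply/ΣR = 12.3/19.09 = 0.6443 mA.
P(R_a) = I²·R_a = (0.6443)² × 1.49 = 0.6186 mW.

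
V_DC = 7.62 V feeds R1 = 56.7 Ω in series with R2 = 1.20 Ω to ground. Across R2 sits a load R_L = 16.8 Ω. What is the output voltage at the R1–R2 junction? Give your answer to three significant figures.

V_out ≈ 0.148 V

The load sits in parallel with R2, giving an effective lower resistance R2' = R2·R_L/(R2+R_L) = 1.120 Ω.
Now apply the divider: V_out = 7.62 × 0.01937 = 0.1476 V.
(Unloaded it would be 0.158 V; the load pulls it down.)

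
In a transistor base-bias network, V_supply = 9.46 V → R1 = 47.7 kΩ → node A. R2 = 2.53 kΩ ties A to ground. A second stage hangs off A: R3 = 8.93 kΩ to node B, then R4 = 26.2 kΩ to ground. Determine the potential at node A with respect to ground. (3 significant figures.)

V_A ≈ 0.446 V

Looking into the second stage from A: R3 + R4 = 35.13 kΩ appears in parallel with R2.
R2 ‖ (R3+R4) = 2.360 kΩ.
V_A = 9.46 × 2.360/(47.7 + 2.360) = 0.4460 V.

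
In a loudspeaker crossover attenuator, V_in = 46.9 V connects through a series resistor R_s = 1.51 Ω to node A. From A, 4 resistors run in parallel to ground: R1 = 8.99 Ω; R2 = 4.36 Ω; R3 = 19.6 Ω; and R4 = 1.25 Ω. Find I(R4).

Parallel bank: R_p = 1/(1/8.99 + 1/4.36 + 1/19.6 + 1/1.25) = 0.8392 Ω.
Node voltage V_A = V_in · R_p/(R_s + R_p) = 46.9 × 0.3572 = 16.75 V.
Branch current I = V_A/R4 = 16.75/1.25 = 13.40 A.

I ≈ 13.4 A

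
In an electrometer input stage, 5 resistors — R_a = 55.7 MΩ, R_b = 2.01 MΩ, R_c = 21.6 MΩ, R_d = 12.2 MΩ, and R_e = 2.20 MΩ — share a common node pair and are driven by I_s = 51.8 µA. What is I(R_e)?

I ≈ 21.4 µA

Conductances: ΣG = 1/55.7 + 1/2.01 + 1/21.6 + 1/12.2 + 1/2.20 = 1.098 (1/MΩ).
R_e takes the fraction G_k/ΣG = 0.4545/1.098 = 0.4139, so I = 51.8 × 0.4139 = 21.44 µA.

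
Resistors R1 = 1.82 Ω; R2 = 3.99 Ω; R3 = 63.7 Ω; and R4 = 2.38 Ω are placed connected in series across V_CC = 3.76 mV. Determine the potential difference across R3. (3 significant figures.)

Total series resistance ΣR = 1.82 + 3.99 + 63.7 + 2.38 = 71.89 Ω.
By the voltage-divider rule, V = 3.76 × 63.70/71.89 = 3.332 mV.

V ≈ 3.33 mV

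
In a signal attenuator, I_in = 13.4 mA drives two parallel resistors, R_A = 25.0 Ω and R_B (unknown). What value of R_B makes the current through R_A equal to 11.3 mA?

Two-branch current divider: I_A = I_in · R_B/(R_A + R_B).
11.3/13.4 = R_B/(R_A + R_B) → R_B = R_A · (0.8433)/(1 − 0.8433) = 25.0 × 5.381 = 134.5 Ω.

R_B ≈ 135 Ω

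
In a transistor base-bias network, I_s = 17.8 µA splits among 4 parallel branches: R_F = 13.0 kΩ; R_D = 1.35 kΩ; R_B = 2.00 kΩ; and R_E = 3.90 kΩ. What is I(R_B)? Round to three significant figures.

I ≈ 5.65 µA

ΣG = 1/13.0 + 1/1.35 + 1/2.00 + 1/3.90 = 1.574.
Current divider: I(R_B) = I_s · G_k/ΣG = 17.8 × (0.5000/1.574) = 17.8 × 0.3176 = 5.654 µA.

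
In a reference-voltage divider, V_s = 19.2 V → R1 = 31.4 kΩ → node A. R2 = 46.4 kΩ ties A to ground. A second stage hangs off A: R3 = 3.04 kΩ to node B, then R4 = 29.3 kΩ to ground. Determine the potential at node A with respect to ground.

V_A ≈ 7.25 V

Looking into the second stage from A: R3 + R4 = 32.34 kΩ appears in parallel with R2.
R2 ‖ (R3+R4) = 19.06 kΩ.
First divider: V_A = V_s · 19.06/(31.4 + 19.06) = 7.252 V.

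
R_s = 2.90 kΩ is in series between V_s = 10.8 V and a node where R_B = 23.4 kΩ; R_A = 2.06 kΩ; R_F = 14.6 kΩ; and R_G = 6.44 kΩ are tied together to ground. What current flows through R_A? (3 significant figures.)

Parallel bank: R_p = 1/(1/23.4 + 1/2.06 + 1/14.6 + 1/6.44) = 1.330 kΩ.
V_A = 10.8 × 1.330/4.230 = 3.396 V.
Branch current I = V_A/R_A = 3.396/2.06 = 1.648 mA.

I ≈ 1.65 mA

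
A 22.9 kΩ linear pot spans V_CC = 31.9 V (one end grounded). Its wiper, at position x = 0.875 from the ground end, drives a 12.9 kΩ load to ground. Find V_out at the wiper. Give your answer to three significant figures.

V_out ≈ 23.4 V

Split the track: R_lower = x·R_p = 20.04 kΩ, R_upper = (1−x)·R_p = 2.862 kΩ.
R_L loads the lower segment: effective lower R = 7.848 kΩ.
Loaded-divider output: V_out = 31.9 × 0.7327 = 23.37 V.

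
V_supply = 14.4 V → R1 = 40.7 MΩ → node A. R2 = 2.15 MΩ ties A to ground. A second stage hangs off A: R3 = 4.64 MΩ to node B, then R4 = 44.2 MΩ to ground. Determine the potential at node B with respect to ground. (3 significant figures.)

Looking into the second stage from A: R3 + R4 = 48.84 MΩ appears in parallel with R2.
R2 ‖ (R3+R4) = 2.059 MΩ.
So V_A = 14.4 × 0.04816 = 0.6935 V.
V_B = V_A × 0.9050 = 0.6276 V.

V_B ≈ 0.628 V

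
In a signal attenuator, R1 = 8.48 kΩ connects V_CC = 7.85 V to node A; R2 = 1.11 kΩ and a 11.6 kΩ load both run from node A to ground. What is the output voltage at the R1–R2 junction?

V_out ≈ 0.838 V

First combine the lower leg with the load: R2 ‖ R_L = 1.013 kΩ.
Voltage divider with the loaded lower leg: V_out = 7.85 × 1.013/(8.48 + 1.013) = 7.85 × 0.1067 = 0.8377 V.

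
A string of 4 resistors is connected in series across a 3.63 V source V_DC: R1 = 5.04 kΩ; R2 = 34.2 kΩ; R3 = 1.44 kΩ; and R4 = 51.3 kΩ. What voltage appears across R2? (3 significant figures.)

V ≈ 1.35 V

Series total: ΣR = 5.04 + 34.2 + 1.44 + 51.3 = 91.98 kΩ.
By the voltage-divider rule, V = 3.63 × 34.20/91.98 = 1.350 V.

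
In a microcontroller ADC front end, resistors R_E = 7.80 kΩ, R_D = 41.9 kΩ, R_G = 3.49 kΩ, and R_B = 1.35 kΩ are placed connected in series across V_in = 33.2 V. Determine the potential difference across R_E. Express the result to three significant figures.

Total series resistance ΣR = 7.80 + 41.9 + 3.49 + 1.35 = 54.54 kΩ.
Voltage divider: V = V_in · (7.800 / 54.54) = 33.2 × 0.1430 = 4.748 V.

V ≈ 4.75 V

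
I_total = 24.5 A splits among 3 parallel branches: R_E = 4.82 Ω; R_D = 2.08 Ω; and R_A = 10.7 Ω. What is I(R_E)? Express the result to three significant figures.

Conductances: ΣG = 1/4.82 + 1/2.08 + 1/10.7 = 0.7817 (1/Ω).
R_E takes the fraction G_k/ΣG = 0.2075/0.7817 = 0.2654, so I = 24.5 × 0.2654 = 6.503 A.

I ≈ 6.50 A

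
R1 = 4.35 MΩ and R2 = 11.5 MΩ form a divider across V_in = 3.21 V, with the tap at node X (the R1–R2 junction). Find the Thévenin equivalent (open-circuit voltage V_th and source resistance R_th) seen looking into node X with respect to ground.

Open-circuit (no load on X): V_th = V_in · R2/(R1 + R2) = 3.21 × 11.5/(4.350 + 11.5) = 2.329 V.
With V_in suppressed (replaced by a short), R_th = R1 ‖ R2 = (4.350 × 11.5)/(4.350 + 11.5) = 3.156 MΩ.

V_th ≈ 2.33 V, R_th ≈ 3.16 MΩ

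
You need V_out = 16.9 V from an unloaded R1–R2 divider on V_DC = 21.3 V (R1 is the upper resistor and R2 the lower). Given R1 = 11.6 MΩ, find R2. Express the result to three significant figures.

R2 ≈ 44.6 MΩ

V_out/V_DC = R2/(R1+R2) = 0.7934.
R2 = R1 · 0.7934/(1 − 0.7934) = 44.55 MΩ.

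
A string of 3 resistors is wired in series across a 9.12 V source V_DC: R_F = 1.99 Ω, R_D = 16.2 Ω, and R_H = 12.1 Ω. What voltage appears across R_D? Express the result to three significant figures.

Total series resistance ΣR = 1.99 + 16.2 + 12.1 = 30.29 Ω.
V = V_DC · R/ΣR = 9.12 × 0.5348 = 4.878 V.

V ≈ 4.88 V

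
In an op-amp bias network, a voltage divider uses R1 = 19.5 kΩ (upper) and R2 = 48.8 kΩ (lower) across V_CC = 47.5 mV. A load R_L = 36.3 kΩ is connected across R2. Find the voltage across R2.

R2 ‖ R_L = (48.8 × 36.3)/(48.8 + 36.3) = 20.82 kΩ.
Voltage divider with the loaded lower leg: V_out = 47.5 × 20.82/(19.5 + 20.82) = 47.5 × 0.5163 = 24.53 mV.

V_out ≈ 24.5 mV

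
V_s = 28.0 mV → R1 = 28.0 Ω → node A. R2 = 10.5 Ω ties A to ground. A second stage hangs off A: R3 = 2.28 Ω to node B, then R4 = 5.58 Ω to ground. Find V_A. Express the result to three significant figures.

V_A ≈ 3.87 mV

Looking into the second stage from A: R3 + R4 = 7.860 Ω appears in parallel with R2.
R2 ‖ (R3+R4) = 4.495 Ω.
So V_A = 28.0 × 0.1383 = 3.873 mV.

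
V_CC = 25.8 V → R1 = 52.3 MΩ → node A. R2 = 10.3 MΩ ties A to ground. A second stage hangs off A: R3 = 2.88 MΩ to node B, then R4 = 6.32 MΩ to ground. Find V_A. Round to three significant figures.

V_A ≈ 2.19 V

The second stage (R3 + R4 = 9.200 MΩ) loads node A in parallel with R2.
R2 ‖ (R3+R4) = 4.859 MΩ.
First divider: V_A = V_CC · 4.859/(52.3 + 4.859) = 2.193 V.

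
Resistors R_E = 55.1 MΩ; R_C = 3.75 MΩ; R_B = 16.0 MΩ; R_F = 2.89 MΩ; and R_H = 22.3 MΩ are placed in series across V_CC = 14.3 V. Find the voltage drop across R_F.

Total series resistance ΣR = 55.1 + 3.75 + 16.0 + 2.89 + 22.3 = 100.0 MΩ.
Voltage divider: V = V_CC · (2.890 / 100.0) = 14.3 × 0.02889 = 0.4131 V.

V ≈ 0.413 V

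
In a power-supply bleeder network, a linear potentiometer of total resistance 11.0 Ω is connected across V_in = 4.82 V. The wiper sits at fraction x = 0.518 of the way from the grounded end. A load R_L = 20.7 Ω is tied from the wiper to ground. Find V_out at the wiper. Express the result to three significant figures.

Split the track: R_lower = x·R_p = 5.698 Ω, R_upper = (1−x)·R_p = 5.302 Ω.
(x·R_p) ‖ R_L = 4.468 Ω.
Loaded-divider output: V_out = 4.82 × 0.4573 = 2.204 V.

V_out ≈ 2.20 V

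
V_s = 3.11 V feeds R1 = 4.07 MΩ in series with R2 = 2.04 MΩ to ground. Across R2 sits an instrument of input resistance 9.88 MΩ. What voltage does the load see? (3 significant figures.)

The load sits in parallel with R2, giving an effective lower resistance R2' = R2·R_L/(R2+R_L) = 1.691 MΩ.
Voltage divider with the loaded lower leg: V_out = 3.11 × 1.691/(4.07 + 1.691) = 3.11 × 0.2935 = 0.9128 V.

V_out ≈ 0.913 V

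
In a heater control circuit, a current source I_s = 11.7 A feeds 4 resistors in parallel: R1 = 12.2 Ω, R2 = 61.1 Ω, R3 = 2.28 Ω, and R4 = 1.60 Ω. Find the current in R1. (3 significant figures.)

Total conductance ΣG = 1/12.2 + 1/61.1 + 1/2.28 + 1/1.60 = 1.162 (units of 1/Ω).
Current divider: I(R1) = I_s · G_k/ΣG = 11.7 × (0.08197/1.162) = 11.7 × 0.07054 = 0.8254 A.

I ≈ 0.825 A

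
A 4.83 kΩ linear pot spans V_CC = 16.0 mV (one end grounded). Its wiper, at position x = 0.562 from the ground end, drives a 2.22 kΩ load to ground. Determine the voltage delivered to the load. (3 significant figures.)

V_out ≈ 5.86 mV

The pot divides into 2.116 kΩ above the wiper and 2.714 kΩ below.
(x·R_p) ‖ R_L = 1.221 kΩ.
V_out = 16.0 × 1.221/(2.116 + 1.221) = 5.856 mV.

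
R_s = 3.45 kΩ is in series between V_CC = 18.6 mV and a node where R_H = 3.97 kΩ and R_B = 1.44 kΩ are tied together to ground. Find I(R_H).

Equivalent of the parallel group: R_p = 1.057 kΩ.
V_A by voltage divider: V_A = 18.6 × 1.057/(3.45 + 1.057) = 4.361 mV.
Branch current I = V_A/R_H = 4.361/3.97 = 1.099 µA.

I ≈ 1.10 µA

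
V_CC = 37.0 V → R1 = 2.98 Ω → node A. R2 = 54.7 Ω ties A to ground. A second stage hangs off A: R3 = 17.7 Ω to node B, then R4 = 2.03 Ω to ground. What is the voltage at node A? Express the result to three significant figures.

V_A ≈ 30.7 V

Node A sees R2 in parallel with the series input of stage 2, R3 + R4 = 19.73 Ω.
R2 ‖ (R3+R4) = 14.50 Ω.
First divider: V_A = V_CC · 14.50/(2.98 + 14.50) = 30.69 V.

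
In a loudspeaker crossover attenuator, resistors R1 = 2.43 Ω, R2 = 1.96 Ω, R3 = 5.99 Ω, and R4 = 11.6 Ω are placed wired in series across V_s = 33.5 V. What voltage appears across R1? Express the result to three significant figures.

V ≈ 3.70 V

Total series resistance ΣR = 2.43 + 1.96 + 5.99 + 11.6 = 21.98 Ω.
Voltage divider: V = V_s · (2.430 / 21.98) = 33.5 × 0.1106 = 3.704 V.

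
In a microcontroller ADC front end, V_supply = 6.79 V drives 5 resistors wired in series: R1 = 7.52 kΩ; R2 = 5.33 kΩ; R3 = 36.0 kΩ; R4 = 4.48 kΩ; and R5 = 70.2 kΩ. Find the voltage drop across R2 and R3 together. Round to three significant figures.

V ≈ 2.27 V

Total series resistance ΣR = 7.52 + 5.33 + 36.0 + 4.48 + 70.2 = 123.5 kΩ.
R_{R2..R3} = 5.33 + 36.0 = 41.33 kΩ.
V = V_supply · R/ΣR = 6.79 × 0.3346 = 2.272 V.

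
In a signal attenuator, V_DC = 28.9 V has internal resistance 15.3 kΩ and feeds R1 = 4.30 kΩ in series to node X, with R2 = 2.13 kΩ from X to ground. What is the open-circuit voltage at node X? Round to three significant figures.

R1' = 15.3 + 4.30 = 19.60 kΩ (source resistance + R1).
Open-circuit (no load on X): V_th = V_DC · R2/(R1' + R2) = 28.9 × 2.13/(19.60 + 2.13) = 2.833 V.

V_th ≈ 2.83 V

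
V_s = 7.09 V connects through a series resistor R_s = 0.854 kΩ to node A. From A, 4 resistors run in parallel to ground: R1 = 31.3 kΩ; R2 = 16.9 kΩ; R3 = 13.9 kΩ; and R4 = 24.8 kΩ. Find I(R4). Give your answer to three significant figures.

Parallel bank: R_p = 1/(1/31.3 + 1/16.9 + 1/13.9 + 1/24.8) = 4.917 kΩ.
V_A by voltage divider: V_A = 7.09 × 4.917/(0.854 + 4.917) = 6.041 V.
I(R4) = V_A / R4 = 6.041/24.8 = 0.2436 mA.
(Check via current divider: I_total = 1.229 mA; share G_k/ΣG = 0.1983 → same result.)

I ≈ 0.244 mA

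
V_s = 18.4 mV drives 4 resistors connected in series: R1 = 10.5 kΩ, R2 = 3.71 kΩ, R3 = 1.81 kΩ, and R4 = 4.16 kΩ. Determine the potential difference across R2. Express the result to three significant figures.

ΣR = 10.5 + 3.71 + 1.81 + 4.16 = 20.18 kΩ.
V = V_s · R/ΣR = 18.4 × 0.1838 = 3.383 mV.

V ≈ 3.38 mV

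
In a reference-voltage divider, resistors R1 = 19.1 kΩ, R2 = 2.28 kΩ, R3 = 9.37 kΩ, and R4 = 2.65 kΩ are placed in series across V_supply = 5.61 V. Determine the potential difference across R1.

Total series resistance ΣR = 19.1 + 2.28 + 9.37 + 2.65 = 33.40 kΩ.
Voltage divider: V = V_supply · (19.10 / 33.40) = 5.61 × 0.5719 = 3.208 V.

V ≈ 3.21 V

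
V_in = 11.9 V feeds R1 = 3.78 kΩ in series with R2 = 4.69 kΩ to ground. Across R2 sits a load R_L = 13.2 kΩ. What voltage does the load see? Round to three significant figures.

V_out ≈ 5.69 V

The load sits in parallel with R2, giving an effective lower resistance R2' = R2·R_L/(R2+R_L) = 3.460 kΩ.
Now apply the divider: V_out = 11.9 × 0.4779 = 5.687 V.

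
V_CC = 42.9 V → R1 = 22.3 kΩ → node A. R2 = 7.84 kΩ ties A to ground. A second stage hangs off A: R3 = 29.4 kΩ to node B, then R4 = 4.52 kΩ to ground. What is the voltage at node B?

V_B ≈ 1.27 V

Looking into the second stage from A: R3 + R4 = 33.92 kΩ appears in parallel with R2.
Effective lower resistance at A: R2 ‖ 33.92 = 6.368 kΩ.
First divider: V_A = V_CC · 6.368/(22.3 + 6.368) = 9.529 V.
Then the unloaded second divider: V_B = V_A × R4/(R3+R4) = 9.529 × 0.1333 = 1.270 V.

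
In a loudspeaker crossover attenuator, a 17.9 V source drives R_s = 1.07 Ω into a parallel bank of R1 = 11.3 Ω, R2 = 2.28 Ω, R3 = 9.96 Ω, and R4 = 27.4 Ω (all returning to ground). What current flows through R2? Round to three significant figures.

Equivalent of the parallel group: R_p = 1.506 Ω.
V_A = 17.9 × 1.506/2.576 = 10.46 V.
Branch current I = V_A/R2 = 10.46/2.28 = 4.590 A.
(Check via current divider: I_total = 6.949 A; share G_k/ΣG = 0.6605 → same result.)

I ≈ 4.59 A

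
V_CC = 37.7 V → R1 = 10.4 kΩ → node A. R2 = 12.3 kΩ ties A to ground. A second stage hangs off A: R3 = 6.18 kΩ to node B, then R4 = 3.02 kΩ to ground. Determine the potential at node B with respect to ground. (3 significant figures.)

Looking into the second stage from A: R3 + R4 = 9.200 kΩ appears in parallel with R2.
Effective lower resistance at A: R2 ‖ 9.200 = 5.263 kΩ.
V_A = 37.7 × 5.263/(10.4 + 5.263) = 12.67 V.
Then the unloaded second divider: V_B = V_A × R4/(R3+R4) = 12.67 × 0.3283 = 4.158 V.

V_B ≈ 4.16 V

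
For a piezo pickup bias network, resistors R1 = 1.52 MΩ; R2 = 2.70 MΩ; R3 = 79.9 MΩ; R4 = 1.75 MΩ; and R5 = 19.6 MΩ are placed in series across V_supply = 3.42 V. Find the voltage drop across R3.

V ≈ 2.59 V

ΣR = 1.52 + 2.70 + 79.9 + 1.75 + 19.6 = 105.5 MΩ.
Voltage divider: V = V_supply · (79.90 / 105.5) = 3.42 × 0.7576 = 2.591 V.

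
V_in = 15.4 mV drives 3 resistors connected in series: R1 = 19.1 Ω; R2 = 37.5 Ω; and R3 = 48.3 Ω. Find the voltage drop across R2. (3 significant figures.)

Total series resistance ΣR = 19.1 + 37.5 + 48.3 = 104.9 Ω.
By the voltage-divider rule, V = 15.4 × 37.50/104.9 = 5.505 mV.

V ≈ 5.51 mV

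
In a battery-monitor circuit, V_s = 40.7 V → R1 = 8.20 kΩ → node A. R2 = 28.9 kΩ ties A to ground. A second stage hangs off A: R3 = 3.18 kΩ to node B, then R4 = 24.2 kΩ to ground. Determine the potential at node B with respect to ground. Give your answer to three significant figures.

The second stage (R3 + R4 = 27.38 kΩ) loads node A in parallel with R2.
R2 ‖ (R3+R4) = 14.06 kΩ.
First divider: V_A = V_s · 14.06/(8.20 + 14.06) = 25.71 V.
V_B = V_A × 0.8839 = 22.72 V.

V_B ≈ 22.7 V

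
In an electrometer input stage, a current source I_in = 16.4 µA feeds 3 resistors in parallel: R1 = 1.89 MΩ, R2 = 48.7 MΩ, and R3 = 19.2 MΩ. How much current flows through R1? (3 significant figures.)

I ≈ 14.4 µA

ΣG = 1/1.89 + 1/48.7 + 1/19.2 = 0.6017.
By the current-divider rule, I = I_in · G_k/ΣG = 16.4 × 0.8793 = 14.42 µA.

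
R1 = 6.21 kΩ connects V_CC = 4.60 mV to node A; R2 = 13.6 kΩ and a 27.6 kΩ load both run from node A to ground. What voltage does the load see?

R2 ‖ R_L = (13.6 × 27.6)/(13.6 + 27.6) = 9.111 kΩ.
Voltage divider with the loaded lower leg: V_out = 4.60 × 9.111/(6.21 + 9.111) = 4.60 × 0.5947 = 2.735 mV.

V_out ≈ 2.74 mV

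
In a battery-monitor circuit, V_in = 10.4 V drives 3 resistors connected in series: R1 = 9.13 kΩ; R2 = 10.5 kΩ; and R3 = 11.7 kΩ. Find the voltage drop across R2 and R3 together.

Series total: ΣR = 9.13 + 10.5 + 11.7 = 31.33 kΩ.
R_{R2..R3} = 10.5 + 11.7 = 22.20 kΩ.
By the voltage-divider rule, V = 10.4 × 22.20/31.33 = 7.369 V.

V ≈ 7.37 V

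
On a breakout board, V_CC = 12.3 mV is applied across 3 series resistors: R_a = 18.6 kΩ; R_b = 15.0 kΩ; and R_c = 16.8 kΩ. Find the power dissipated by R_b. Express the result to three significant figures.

P ≈ 0.893 nW

Series current I = V_CC/ΣR = 12.3/50.40 = 0.2440 µA.
P(R_b) = I²·R_b = (0.2440)² × 15.0 = 0.8934 nW.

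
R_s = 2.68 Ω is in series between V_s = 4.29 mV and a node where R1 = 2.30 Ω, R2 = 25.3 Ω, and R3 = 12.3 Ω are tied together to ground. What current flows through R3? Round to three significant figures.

I ≈ 0.140 mA

Parallel bank: R_p = 1/(1/2.30 + 1/25.3 + 1/12.3) = 1.800 Ω.
V_A by voltage divider: V_A = 4.29 × 1.800/(2.68 + 1.800) = 1.724 mV.
Branch current I = V_A/R3 = 1.724/12.3 = 0.1401 mA.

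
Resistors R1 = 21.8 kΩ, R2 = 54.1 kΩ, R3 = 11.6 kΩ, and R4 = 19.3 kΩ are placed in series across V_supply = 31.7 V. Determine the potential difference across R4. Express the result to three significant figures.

Total series resistance ΣR = 21.8 + 54.1 + 11.6 + 19.3 = 106.8 kΩ.
Voltage divider: V = V_supply · (19.30 / 106.8) = 31.7 × 0.1807 = 5.729 V.

V ≈ 5.73 V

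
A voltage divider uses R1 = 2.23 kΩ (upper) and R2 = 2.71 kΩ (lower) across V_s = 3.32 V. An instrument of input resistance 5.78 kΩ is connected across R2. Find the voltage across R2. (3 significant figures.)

R2 ‖ R_L = (2.71 × 5.78)/(2.71 + 5.78) = 1.845 kΩ.
Now apply the divider: V_out = 3.32 × 0.4528 = 1.503 V.
(Unloaded it would be 1.82 V; the load pulls it down.)

V_out ≈ 1.50 V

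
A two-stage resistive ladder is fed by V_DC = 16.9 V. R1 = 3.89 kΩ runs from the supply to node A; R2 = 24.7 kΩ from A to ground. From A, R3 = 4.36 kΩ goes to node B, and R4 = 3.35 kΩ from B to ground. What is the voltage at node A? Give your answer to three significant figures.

V_A ≈ 10.2 V

Looking into the second stage from A: R3 + R4 = 7.710 kΩ appears in parallel with R2.
Effective lower resistance at A: R2 ‖ 7.710 = 5.876 kΩ.
V_A = 16.9 × 5.876/(3.89 + 5.876) = 10.17 V.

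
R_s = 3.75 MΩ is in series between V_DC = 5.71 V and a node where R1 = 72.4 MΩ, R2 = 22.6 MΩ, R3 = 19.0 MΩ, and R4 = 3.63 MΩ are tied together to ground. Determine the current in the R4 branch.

Equivalent of the parallel group: R_p = 2.590 MΩ.
V_A = 5.71 × 2.590/6.340 = 2.332 V.
I(R4) = V_A / R4 = 2.332/3.63 = 0.6425 µA.

I ≈ 0.643 µA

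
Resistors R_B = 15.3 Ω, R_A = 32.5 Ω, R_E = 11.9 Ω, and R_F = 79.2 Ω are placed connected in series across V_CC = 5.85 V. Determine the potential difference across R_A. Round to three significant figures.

Total series resistance ΣR = 15.3 + 32.5 + 11.9 + 79.2 = 138.9 Ω.
By the voltage-divider rule, V = 5.85 × 32.50/138.9 = 1.369 V.

V ≈ 1.37 V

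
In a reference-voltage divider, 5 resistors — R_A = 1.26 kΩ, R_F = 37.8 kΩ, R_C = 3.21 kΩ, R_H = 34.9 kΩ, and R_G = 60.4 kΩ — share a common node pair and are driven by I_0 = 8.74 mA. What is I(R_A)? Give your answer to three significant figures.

I ≈ 5.89 mA

Conductances: ΣG = 1/1.26 + 1/37.8 + 1/3.21 + 1/34.9 + 1/60.4 = 1.177 (1/kΩ).
R_A takes the fraction G_k/ΣG = 0.7937/1.177 = 0.6744, so I = 8.74 × 0.6744 = 5.894 mA.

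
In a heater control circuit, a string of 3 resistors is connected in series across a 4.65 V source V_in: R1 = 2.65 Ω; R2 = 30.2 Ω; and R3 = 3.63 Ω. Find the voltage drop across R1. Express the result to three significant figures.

Total series resistance ΣR = 2.65 + 30.2 + 3.63 = 36.48 Ω.
Voltage divider: V = V_in · (2.650 / 36.48) = 4.65 × 0.07264 = 0.3378 V.

V ≈ 0.338 V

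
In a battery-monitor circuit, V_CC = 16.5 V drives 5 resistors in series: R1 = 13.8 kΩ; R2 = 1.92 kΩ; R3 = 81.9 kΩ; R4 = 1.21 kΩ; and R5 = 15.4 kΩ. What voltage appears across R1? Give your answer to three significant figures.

V ≈ 1.99 V

Total series resistance ΣR = 13.8 + 1.92 + 81.9 + 1.21 + 15.4 = 114.2 kΩ.
V = V_CC · R/ΣR = 16.5 × 0.1208 = 1.993 V.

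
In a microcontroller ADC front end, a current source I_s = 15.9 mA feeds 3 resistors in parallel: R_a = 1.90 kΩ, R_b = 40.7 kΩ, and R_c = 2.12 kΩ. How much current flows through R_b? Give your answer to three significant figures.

Conductances: ΣG = 1/1.90 + 1/40.7 + 1/2.12 = 1.023 (1/kΩ).
Current divider: I(R_b) = I_s · G_k/ΣG = 15.9 × (0.02457/1.023) = 15.9 × 0.02403 = 0.3820 mA.

I ≈ 0.382 mA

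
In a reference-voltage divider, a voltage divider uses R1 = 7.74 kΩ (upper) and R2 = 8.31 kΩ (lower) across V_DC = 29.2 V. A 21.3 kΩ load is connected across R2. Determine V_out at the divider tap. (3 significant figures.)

R2 ‖ R_L = (8.31 × 21.3)/(8.31 + 21.3) = 5.978 kΩ.
Now apply the divider: V_out = 29.2 × 0.4358 = 12.72 V.

V_out ≈ 12.7 V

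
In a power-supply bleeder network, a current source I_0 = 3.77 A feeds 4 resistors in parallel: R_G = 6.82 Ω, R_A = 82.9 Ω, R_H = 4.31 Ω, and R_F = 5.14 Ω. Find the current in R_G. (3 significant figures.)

Conductances: ΣG = 1/6.82 + 1/82.9 + 1/4.31 + 1/5.14 = 0.5853 (1/Ω).
Current divider: I(R_G) = I_0 · G_k/ΣG = 3.77 × (0.1466/0.5853) = 3.77 × 0.2505 = 0.9445 A.

I ≈ 0.945 A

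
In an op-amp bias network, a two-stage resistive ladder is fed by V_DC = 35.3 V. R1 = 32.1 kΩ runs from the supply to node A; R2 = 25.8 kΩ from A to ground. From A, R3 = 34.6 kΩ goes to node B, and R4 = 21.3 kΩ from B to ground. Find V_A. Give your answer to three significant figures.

V_A ≈ 12.5 V

Node A sees R2 in parallel with the series input of stage 2, R3 + R4 = 55.90 kΩ.
Effective lower resistance at A: R2 ‖ 55.90 = 17.65 kΩ.
V_A = 35.3 × 17.65/(32.1 + 17.65) = 12.52 V.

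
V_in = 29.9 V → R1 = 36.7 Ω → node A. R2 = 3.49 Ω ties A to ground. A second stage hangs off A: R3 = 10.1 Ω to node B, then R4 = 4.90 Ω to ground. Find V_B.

Node A sees R2 in parallel with the series input of stage 2, R3 + R4 = 15.00 Ω.
R2 ‖ (R3+R4) = 2.831 Ω.
So V_A = 29.9 × 0.07162 = 2.141 V.
Stage 2 is unloaded, so V_B = V_A · R4/(R3+R4) = 2.141 × 4.90/15.00 = 0.6995 V.

V_B ≈ 0.700 V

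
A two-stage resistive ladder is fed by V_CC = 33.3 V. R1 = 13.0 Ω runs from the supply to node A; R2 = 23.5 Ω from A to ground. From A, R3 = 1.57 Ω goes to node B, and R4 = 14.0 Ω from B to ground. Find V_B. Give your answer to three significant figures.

V_B ≈ 12.5 V

Node A sees R2 in parallel with the series input of stage 2, R3 + R4 = 15.57 Ω.
Effective lower resistance at A: R2 ‖ 15.57 = 9.365 Ω.
So V_A = 33.3 × 0.4187 = 13.94 V.
Stage 2 is unloaded, so V_B = V_A · R4/(R3+R4) = 13.94 × 14.0/15.57 = 12.54 V.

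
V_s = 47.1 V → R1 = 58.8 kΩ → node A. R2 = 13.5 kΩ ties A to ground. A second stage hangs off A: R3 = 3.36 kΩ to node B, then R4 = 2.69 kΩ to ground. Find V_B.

V_B ≈ 1.39 V

The second stage (R3 + R4 = 6.050 kΩ) loads node A in parallel with R2.
Effective lower resistance at A: R2 ‖ 6.050 = 4.178 kΩ.
So V_A = 47.1 × 0.06634 = 3.124 V.
Then the unloaded second divider: V_B = V_A × R4/(R3+R4) = 3.124 × 0.4446 = 1.389 V.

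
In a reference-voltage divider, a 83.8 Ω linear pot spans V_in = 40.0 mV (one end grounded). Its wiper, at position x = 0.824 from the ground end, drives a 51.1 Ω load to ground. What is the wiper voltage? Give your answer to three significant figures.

V_out ≈ 26.6 mV

Lower segment x·R_p = 69.05 Ω; upper segment (1−x)·R_p = 14.75 Ω.
R_L loads the lower segment: effective lower R = 29.37 Ω.
Then V_out = V_in · 29.37/(14.75 + 29.37) = 26.63 mV.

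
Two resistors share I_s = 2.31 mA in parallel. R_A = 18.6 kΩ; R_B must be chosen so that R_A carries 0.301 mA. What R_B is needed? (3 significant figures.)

R_B ≈ 2.79 kΩ

Two-branch current divider: I_A = I_s · R_B/(R_A + R_B).
0.301/2.31 = R_B/(R_A + R_B) → R_B = R_A · (0.1303)/(1 − 0.1303) = 18.6 × 0.1498 = 2.787 kΩ.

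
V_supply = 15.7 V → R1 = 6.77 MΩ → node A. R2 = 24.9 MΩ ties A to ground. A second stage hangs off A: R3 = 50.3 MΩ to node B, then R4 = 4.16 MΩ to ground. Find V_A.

The second stage (R3 + R4 = 54.46 MΩ) loads node A in parallel with R2.
R2 ‖ (R3+R4) = 17.09 MΩ.
V_A = 15.7 × 17.09/(6.77 + 17.09) = 11.24 V.

V_A ≈ 11.2 V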